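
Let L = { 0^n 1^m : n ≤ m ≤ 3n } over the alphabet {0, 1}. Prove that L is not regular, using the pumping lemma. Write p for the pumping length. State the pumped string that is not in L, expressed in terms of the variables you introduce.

Suppose for contradiction that L is regular, and let p be the pumping length.
Take w = 0^p 1^p ∈ L (since p ≤ p ≤ 3p), with |w| = 2p ≥ p.
Write w = xyz as guaranteed by the lemma, with |xy| ≤ p and y is nonempty.
The first p characters of w are 0's, so xy (and hence y) consists only of 0's. Write y = 0^k, 1 ≤ k ≤ p.
Pump with i = 2: xy^2z = 0^{p+k} 1^p. Now n = p+k > p = m, so the condition n ≤ m fails. Thus xy^2z ∉ L.
This is a contradiction; hence L is not regular.

0^{p+k} 1^p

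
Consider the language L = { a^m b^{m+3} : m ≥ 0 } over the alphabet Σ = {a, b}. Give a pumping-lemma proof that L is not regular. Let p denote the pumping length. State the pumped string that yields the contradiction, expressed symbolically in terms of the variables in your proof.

a^{p+k} b^{p+3}

Toward a contradiction, assume L is regular with pumping length p.
Choose w = a^p b^{p+3}, which is in L with |w| = 2p+3 ≥ p.
By the pumping lemma, w = xyz with |xy| ≤ p and y is nonempty.
Since the first p symbols of w are all a's and |xy| ≤ p, y lies entirely in the leading a-block: y = a^k for some k with 1 ≤ k ≤ p.
Pump with i = 2: xy^2z = a^{p+k} b^{p+3}. For this to lie in L we would need p+3 = (p+k)+3, which forces k = 0. But k ≥ 1, so xy^2z ∉ L.
Contradiction. Therefore L is not regular.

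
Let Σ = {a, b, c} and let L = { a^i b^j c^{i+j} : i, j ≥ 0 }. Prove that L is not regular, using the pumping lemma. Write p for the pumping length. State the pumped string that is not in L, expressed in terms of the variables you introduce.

a^{p+k} b^p c^{2p}

Suppose for contradiction that L is regular, and let p be the pumping length.
Take w = a^p b^p c^{2p} ∈ L (with i=j=p, i+j=2p), |w| = 4p ≥ p.
The pumping lemma gives a decomposition w = xyz where |xy| ≤ p and y is nonempty.
Since the first p symbols of w are all a's and |xy| ≤ p, y lies entirely in the leading a-block: y = a^k for some k with 1 ≤ k ≤ p.
Consider xy^2z = a^{p+k} b^p c^{2p}. Now the a- and b-counts sum to 2p+k, but the c-count is 2p ≠ 2p+k. So xy^2z ∉ L.
This contradicts the pumping lemma, so L is not regular.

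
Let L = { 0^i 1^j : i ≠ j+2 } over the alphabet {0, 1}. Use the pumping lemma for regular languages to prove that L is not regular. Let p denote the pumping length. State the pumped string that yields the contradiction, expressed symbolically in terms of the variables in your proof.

0^{p+p!} 1^{p+p!-2}

Suppose for contradiction that L is regular, and let p be the pumping length.
Choose w = 0^p 1^{p+p!-2}. Since p ≠ (p+p!-2)+2 = p+p!, w ∈ L; and |w| ≥ p.
The pumping lemma gives a decomposition w = xyz where |xy| ≤ p and y is nonempty.
Since the first p symbols of w are all 0's and |xy| ≤ p, y lies entirely in the leading 0-block: y = 0^k for some k with 1 ≤ k ≤ p.
Since 1 ≤ k ≤ p, k divides p!; set t = 1 + p!/k. Then xy^t z has p + (p!/k)·k = p + p! copies of 0. Now the 0-count is p+p! and (1-count)+2 = (p+p!-2)+2 = p+p!, so i ≠ j+2 fails. So xy^t z = 0^{p+p!} 1^{p+p!-2} ∉ L.
This is a contradiction; hence L is not regular.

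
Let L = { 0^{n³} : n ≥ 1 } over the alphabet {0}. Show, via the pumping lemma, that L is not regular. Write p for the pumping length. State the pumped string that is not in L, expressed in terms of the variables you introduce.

Toward a contradiction, assume L is regular with pumping length p.
Take w = 0^{p³} ∈ L with |w| = p³ ≥ p.
By the pumping lemma, w = xyz with |xy| ≤ p and |y| ≥ 1.
Then y = 0^k for some k with 1 ≤ k ≤ p.
Pump with i = 2: xy^2z = 0^{p³+k}. Since 1 ≤ k ≤ p, p³ < p³+k ≤ p³+p < p³+3p²+3p+1 = (p+1)³, so p³+k is not a perfect cube. So xy^2z ∉ L.
This is a contradiction; hence L is not regular.

0^{p³+k}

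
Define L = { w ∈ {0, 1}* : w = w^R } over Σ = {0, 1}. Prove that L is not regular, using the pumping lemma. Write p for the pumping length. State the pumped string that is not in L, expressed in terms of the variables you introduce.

0^{p+k} 1 0^p

Suppose for contradiction that L is regular, and let p be the pumping length.
Take w = 0^p 1 0^p, a palindrome of length 2p+1 ≥ p.
The pumping lemma gives a decomposition w = xyz where |xy| ≤ p and |y| > 0.
Since the first p symbols of w are all 0's and |xy| ≤ p, y lies entirely in the leading 0-block: y = 0^k for some k with 1 ≤ k ≤ p.
Pump with i = 2: xy^2z = 0^{p+k} 1 0^p. Its reverse is 0^p 1 0^{p+k}, which differs from xy^2z since k ≥ 1. So xy^2z is not a palindrome and xy^2z ∉ L.
This contradicts the pumping lemma, so L is not regular.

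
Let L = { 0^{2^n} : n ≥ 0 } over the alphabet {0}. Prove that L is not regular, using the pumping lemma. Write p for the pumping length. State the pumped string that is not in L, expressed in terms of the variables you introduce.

0^{2^p+k}

Suppose for contradiction that L is regular, and let p be the pumping length.
Take w = 0^{2^p} ∈ L with |w| = 2^p ≥ p.
By the pumping lemma, w = xyz with |xy| ≤ p and |y| > 0.
Then y = 0^k for some k with 1 ≤ k ≤ p.
Pump with i = 2: xy^2z = 0^{2^p+k}. Since 1 ≤ k ≤ p < 2^p, we have 2^p < 2^p+k < 2^{p+1}, so 2^p+k is not a power of 2. So xy^2z ∉ L.
This is a contradiction; hence L is not regular.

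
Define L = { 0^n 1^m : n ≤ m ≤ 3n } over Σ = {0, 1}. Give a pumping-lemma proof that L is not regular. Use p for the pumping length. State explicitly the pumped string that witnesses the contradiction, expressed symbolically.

Assume L is regular; let p be its pumping constant.
Take w = 0^p 1^p ∈ L (since p ≤ p ≤ 3p), with |w| = 2p ≥ p.
Write w = xyz as guaranteed by the lemma, with |xy| ≤ p and y is nonempty.
The first p characters of w are 0's, so xy (and hence y) consists only of 0's. Write y = 0^k, 1 ≤ k ≤ p.
Pump with i = 2: xy^2z = 0^{p+k} 1^p. Now n = p+k > p = m, so the condition n ≤ m fails. Thus xy^2z ∉ L.
This contradicts the pumping lemma, so L is not regular.

0^{p+k} 1^p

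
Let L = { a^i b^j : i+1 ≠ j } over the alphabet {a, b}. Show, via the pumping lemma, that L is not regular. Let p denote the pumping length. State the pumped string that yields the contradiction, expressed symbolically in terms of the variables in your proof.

Toward a contradiction, assume L is regular with pumping length p.
Choose w = a^p b^{p+p!+1}. Since p ≠ (p+p!+1)-1 = p+p!, w ∈ L; and |w| ≥ p.
By the pumping lemma, w = xyz with |xy| ≤ p and |y| ≥ 1.
The first p characters of w are a's, so xy (and hence y) consists only of a's. Write y = a^k, 1 ≤ k ≤ p.
Since 1 ≤ k ≤ p, k divides p!; set t = 1 + p!/k. Then xy^t z has p + (p!/k)·k = p + p! copies of a. Now the a-count is p+p! and (b-count)-1 = (p+p!+1)-1 = p+p!, so i+1 ≠ j fails. So xy^t z = a^{p+p!} b^{p+p!+1} ∉ L.
This is a contradiction; hence L is not regular.

a^{p+p!} b^{p+p!+1}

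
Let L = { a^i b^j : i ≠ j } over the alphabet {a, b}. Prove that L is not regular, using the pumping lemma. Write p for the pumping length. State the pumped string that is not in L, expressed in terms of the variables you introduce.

Assume L is regular; let p be its pumping constant.
Choose w = a^p b^{p+p!}. Since p ≠ p+p!, w ∈ L; and |w| ≥ p.
Write w = xyz as guaranteed by the lemma, with |xy| ≤ p and |y| > 0.
Since the first p symbols of w are all a's and |xy| ≤ p, y lies entirely in the leading a-block: y = a^k for some k with 1 ≤ k ≤ p.
Since 1 ≤ k ≤ p, k divides p!; set t = 1 + p!/k. Then xy^t z has p + (p!/k)·k = p + p! copies of a. Now the a-count equals the b-count, so i ≠ j fails. So xy^t z = a^{p+p!} b^{p+p!} ∉ L.
This is a contradiction; hence L is not regular.

a^{p+p!} b^{p+p!}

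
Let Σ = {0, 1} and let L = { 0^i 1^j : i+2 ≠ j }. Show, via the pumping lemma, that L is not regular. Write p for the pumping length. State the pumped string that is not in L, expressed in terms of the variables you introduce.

Assume L is regular. Let p be the pumping length given by the pumping lemma.
Choose w = 0^p 1^{p+p!+2}. Since p ≠ (p+p!+2)-2 = p+p!, w ∈ L; and |w| ≥ p.
The pumping lemma gives a decomposition w = xyz where |xy| ≤ p and y is nonempty.
The first p characters of w are 0's, so xy (and hence y) consists only of 0's. Write y = 0^k, 1 ≤ k ≤ p.
Since 1 ≤ k ≤ p, k divides p!; set t = 1 + p!/k. Then xy^t z has p + (p!/k)·k = p + p! copies of 0. Now the 0-count is p+p! and (1-count)-2 = (p+p!+2)-2 = p+p!, so i+2 ≠ j fails. So xy^t z = 0^{p+p!} 1^{p+p!+2} ∉ L.
Contradiction. Therefore L is not regular.

0^{p+p!} 1^{p+p!+2}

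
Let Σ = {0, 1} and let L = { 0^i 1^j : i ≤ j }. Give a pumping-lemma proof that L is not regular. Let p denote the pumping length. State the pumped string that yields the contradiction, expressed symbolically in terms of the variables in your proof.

0^{p+k} 1^p

Assume L is regular. Let p be the pumping length given by the pumping lemma.
Choose w = 0^p 1^p ∈ L, with |w| = 2p ≥ p.
The pumping lemma gives a decomposition w = xyz where |xy| ≤ p and y is nonempty.
The first p characters of w are 0's, so xy (and hence y) consists only of 0's. Write y = 0^k, 1 ≤ k ≤ p.
Consider xy^2z = 0^{p+k} 1^p. Since k ≥ 1, the 0-count p+k exceeds the 1-count p, so i ≤ j fails; thus xy^2z ∉ L.
Contradiction. Therefore L is not regular.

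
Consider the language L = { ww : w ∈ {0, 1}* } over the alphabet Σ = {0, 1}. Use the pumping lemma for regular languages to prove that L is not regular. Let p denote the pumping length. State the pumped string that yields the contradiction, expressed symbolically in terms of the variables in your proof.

Suppose for contradiction that L is regular, and let p be the pumping length.
Take w = 0^p 1^p 0^p 1^p = uu where u = 0^p1^p; then w ∈ L and |w| = 4p ≥ p.
The pumping lemma gives a decomposition w = xyz where |xy| ≤ p and |y| > 0.
The first p characters of w are 0's, so xy (and hence y) consists only of 0's. Write y = 0^k, 1 ≤ k ≤ p.
Pump with i = 2: xy^2z = 0^{p+k} 1^p 0^p 1^p, of length 4p+k. Suppose this equals vv. The string starts with 0 and ends with 1, so v does too; thus the boundary between the two copies of v is a 1→0 transition. There is exactly one such transition, at position 2p+k, so |v| = 2p+k and |vv| = 4p+2k ≠ 4p+k since k ≥ 1. So xy^2z ∉ L.
Contradiction. Therefore L is not regular.

0^{p+k} 1^p 0^p 1^p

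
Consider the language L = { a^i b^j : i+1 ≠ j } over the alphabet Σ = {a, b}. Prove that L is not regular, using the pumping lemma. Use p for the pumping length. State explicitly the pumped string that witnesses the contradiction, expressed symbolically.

a^{p+p!} b^{p+p!+1}

Suppose for contradiction that L is regular, and let p be the pumping length.
Choose w = a^p b^{p+p!+1}. Since p ≠ (p+p!+1)-1 = p+p!, w ∈ L; and |w| ≥ p.
The pumping lemma gives a decomposition w = xyz where |xy| ≤ p and |y| > 0.
Since the first p symbols of w are all a's and |xy| ≤ p, y lies entirely in the leading a-block: y = a^k for some k with 1 ≤ k ≤ p.
Since 1 ≤ k ≤ p, k divides p!; set t = 1 + p!/k. Then xy^t z has p + (p!/k)·k = p + p! copies of a. Now the a-count is p+p! and (b-count)-1 = (p+p!+1)-1 = p+p!, so i+1 ≠ j fails. So xy^t z = a^{p+p!} b^{p+p!+1} ∉ L.
This contradicts the pumping lemma, so L is not regular.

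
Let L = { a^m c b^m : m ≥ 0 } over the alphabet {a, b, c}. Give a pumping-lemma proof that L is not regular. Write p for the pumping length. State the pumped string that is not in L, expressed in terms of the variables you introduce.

Assume L is regular; let p be its pumping constant.
Take w = a^p c b^p ∈ L with |w| = 2p+1 ≥ p.
By the pumping lemma, w = xyz with |xy| ≤ p and |y| ≥ 1.
Since the first p symbols of w are all a's and |xy| ≤ p, y lies entirely in the leading a-block: y = a^k for some k with 1 ≤ k ≤ p.
Pump with i = 2: xy^2z = a^{p+k} c b^p, which would require p+k = p. But k ≥ 1, so xy^2z ∉ L.
This is a contradiction; hence L is not regular.

a^{p+k} c b^p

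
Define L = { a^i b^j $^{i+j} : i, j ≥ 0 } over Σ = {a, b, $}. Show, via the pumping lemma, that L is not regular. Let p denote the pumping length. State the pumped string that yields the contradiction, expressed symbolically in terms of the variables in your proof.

Assume L is regular. Let p be the pumping length given by the pumping lemma.
Take w = a^p b^p $^{2p} ∈ L (with i=j=p, i+j=2p), |w| = 4p ≥ p.
The pumping lemma gives a decomposition w = xyz where |xy| ≤ p and |y| ≥ 1.
Because |xy| ≤ p and w begins with p copies of a, we have y = a^k with 1 ≤ k ≤ p.
Consider xy^2z = a^{p+k} b^p $^{2p}. Now the a- and b-counts sum to 2p+k, but the $-count is 2p ≠ 2p+k. So xy^2z ∉ L.
This is a contradiction; hence L is not regular.

a^{p+k} b^p $^{2p}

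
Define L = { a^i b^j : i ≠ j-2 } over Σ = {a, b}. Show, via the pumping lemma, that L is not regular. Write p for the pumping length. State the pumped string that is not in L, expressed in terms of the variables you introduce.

a^{p+p!} b^{p+p!+2}

Toward a contradiction, assume L is regular with pumping length p.
Choose w = a^p b^{p+p!+2}. Since p ≠ (p+p!+2)-2 = p+p!, w ∈ L; and |w| ≥ p.
Write w = xyz as guaranteed by the lemma, with |xy| ≤ p and y is nonempty.
Because |xy| ≤ p and w begins with p copies of a, we have y = a^k with 1 ≤ k ≤ p.
Since 1 ≤ k ≤ p, k divides p!; set t = 1 + p!/k. Then xy^t z has p + (p!/k)·k = p + p! copies of a. Now the a-count is p+p! and (b-count)-2 = (p+p!+2)-2 = p+p!, so i ≠ j-2 fails. So xy^t z = a^{p+p!} b^{p+p!+2} ∉ L.
This is a contradiction; hence L is not regular.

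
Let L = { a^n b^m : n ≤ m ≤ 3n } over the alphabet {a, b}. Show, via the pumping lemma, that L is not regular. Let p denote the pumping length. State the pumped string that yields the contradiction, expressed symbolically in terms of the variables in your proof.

Suppose for contradiction that L is regular, and let p be the pumping length.
Take w = a^p b^p ∈ L (since p ≤ p ≤ 3p), with |w| = 2p ≥ p.
The pumping lemma gives a decomposition w = xyz where |xy| ≤ p and |y| > 0.
Since the first p symbols of w are all a's and |xy| ≤ p, y lies entirely in the leading a-block: y = a^k for some k with 1 ≤ k ≤ p.
Pump with i = 2: xy^2z = a^{p+k} b^p. Now n = p+k > p = m, so the condition n ≤ m fails. Thus xy^2z ∉ L.
This contradicts the pumping lemma, so L is not regular.

a^{p+k} b^p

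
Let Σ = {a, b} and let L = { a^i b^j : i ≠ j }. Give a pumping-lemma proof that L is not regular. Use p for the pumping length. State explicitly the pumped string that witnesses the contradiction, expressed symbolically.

a^{p+p!} b^{p+p!}

Assume L is regular; let p be its pumping constant.
Choose w = a^p b^{p+p!}. Since p ≠ p+p!, w ∈ L; and |w| ≥ p.
Write w = xyz as guaranteed by the lemma, with |xy| ≤ p and y is nonempty.
Because |xy| ≤ p and w begins with p copies of a, we have y = a^k with 1 ≤ k ≤ p.
Since 1 ≤ k ≤ p, k divides p!; set t = 1 + p!/k. Then xy^t z has p + (p!/k)·k = p + p! copies of a. Now the a-count equals the b-count, so i ≠ j fails. So xy^t z = a^{p+p!} b^{p+p!} ∉ L.
This is a contradiction; hence L is not regular.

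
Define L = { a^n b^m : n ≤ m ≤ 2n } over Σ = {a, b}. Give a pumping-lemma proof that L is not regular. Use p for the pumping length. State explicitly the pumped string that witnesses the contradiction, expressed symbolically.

a^{p+k} b^p

Toward a contradiction, assume L is regular with pumping length p.
Take w = a^p b^p ∈ L (since p ≤ p ≤ 2p), with |w| = 2p ≥ p.
By the pumping lemma, w = xyz with |xy| ≤ p and |y| ≥ 1.
Because |xy| ≤ p and w begins with p copies of a, we have y = a^k with 1 ≤ k ≤ p.
Pump with i = 2: xy^2z = a^{p+k} b^p. Now n = p+k > p = m, so the condition n ≤ m fails. Thus xy^2z ∉ L.
This contradicts the pumping lemma, so L is not regular.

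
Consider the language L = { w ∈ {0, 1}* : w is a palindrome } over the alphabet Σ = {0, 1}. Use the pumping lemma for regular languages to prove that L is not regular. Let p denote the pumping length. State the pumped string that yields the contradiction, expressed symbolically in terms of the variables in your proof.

0^{p+k} 1 0^p

Toward a contradiction, assume L is regular with pumping length p.
Take w = 0^p 1 0^p, a palindrome of length 2p+1 ≥ p.
The pumping lemma gives a decomposition w = xyz where |xy| ≤ p and y is nonempty.
Because |xy| ≤ p and w begins with p copies of 0, we have y = 0^k with 1 ≤ k ≤ p.
Pump with i = 2: xy^2z = 0^{p+k} 1 0^p. Its reverse is 0^p 1 0^{p+k}, which differs from xy^2z since k ≥ 1. So xy^2z is not a palindrome and xy^2z ∉ L.
This is a contradiction; hence L is not regular.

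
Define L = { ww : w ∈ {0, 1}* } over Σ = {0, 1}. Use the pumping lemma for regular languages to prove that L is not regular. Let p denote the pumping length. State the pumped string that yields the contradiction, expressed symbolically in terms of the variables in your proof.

Assume L is regular. Let p be the pumping length given by the pumping lemma.
Take w = 0^p 1^p 0^p 1^p = uu where u = 0^p1^p; then w ∈ L and |w| = 4p ≥ p.
By the pumping lemma, w = xyz with |xy| ≤ p and y is nonempty.
The first p characters of w are 0's, so xy (and hence y) consists only of 0's. Write y = 0^k, 1 ≤ k ≤ p.
Pump with i = 2: xy^2z = 0^{p+k} 1^p 0^p 1^p, of length 4p+k. Suppose this equals vv. The string starts with 0 and ends with 1, so v does too; thus the boundary between the two copies of v is a 1→0 transition. There is exactly one such transition, at position 2p+k, so |v| = 2p+k and |vv| = 4p+2k ≠ 4p+k since k ≥ 1. So xy^2z ∉ L.
This is a contradiction; hence L is not regular.

0^{p+k} 1^p 0^p 1^p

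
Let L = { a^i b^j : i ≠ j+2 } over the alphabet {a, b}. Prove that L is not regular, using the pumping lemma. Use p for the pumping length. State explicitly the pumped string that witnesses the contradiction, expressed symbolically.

a^{p+p!} b^{p+p!-2}

Toward a contradiction, assume L is regular with pumping length p.
Choose w = a^p b^{p+p!-2}. Since p ≠ (p+p!-2)+2 = p+p!, w ∈ L; and |w| ≥ p.
By the pumping lemma, w = xyz with |xy| ≤ p and y is nonempty.
The first p characters of w are a's, so xy (and hence y) consists only of a's. Write y = a^k, 1 ≤ k ≤ p.
Since 1 ≤ k ≤ p, k divides p!; set t = 1 + p!/k. Then xy^t z has p + (p!/k)·k = p + p! copies of a. Now the a-count is p+p! and (b-count)+2 = (p+p!-2)+2 = p+p!, so i ≠ j+2 fails. So xy^t z = a^{p+p!} b^{p+p!-2} ∉ L.
Contradiction. Therefore L is not regular.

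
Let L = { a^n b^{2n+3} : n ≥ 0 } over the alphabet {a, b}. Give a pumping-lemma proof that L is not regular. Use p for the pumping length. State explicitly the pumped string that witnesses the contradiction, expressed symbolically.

a^{p+k} b^{2p+3}

Assume L is regular. Let p be the pumping length given by the pumping lemma.
Take w = a^p b^{2p+3}. Then w ∈ L and |w| = 3p+3 ≥ p.
The pumping lemma gives a decomposition w = xyz where |xy| ≤ p and y is nonempty.
The first p characters of w are a's, so xy (and hence y) consists only of a's. Write y = a^k, 1 ≤ k ≤ p.
Pump with i = 2: xy^2z = a^{p+k} b^{2p+3}. For this to lie in L we would need 2p+3 = 2(p+k)+3, which forces k = 0. But k ≥ 1, so xy^2z ∉ L.
Contradiction. Therefore L is not regular.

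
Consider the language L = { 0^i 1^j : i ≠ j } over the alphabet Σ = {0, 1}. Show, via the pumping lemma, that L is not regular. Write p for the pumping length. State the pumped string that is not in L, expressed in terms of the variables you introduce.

0^{p+p!} 1^{p+p!}

Assume L is regular. Let p be the pumping length given by the pumping lemma.
Choose w = 0^p 1^{p+p!}. Since p ≠ p+p!, w ∈ L; and |w| ≥ p.
Write w = xyz as guaranteed by the lemma, with |xy| ≤ p and y is nonempty.
The first p characters of w are 0's, so xy (and hence y) consists only of 0's. Write y = 0^k, 1 ≤ k ≤ p.
Since 1 ≤ k ≤ p, k divides p!; set t = 1 + p!/k. Then xy^t z has p + (p!/k)·k = p + p! copies of 0. Now the 0-count equals the 1-count, so i ≠ j fails. So xy^t z = 0^{p+p!} 1^{p+p!} ∉ L.
Contradiction. Therefore L is not regular.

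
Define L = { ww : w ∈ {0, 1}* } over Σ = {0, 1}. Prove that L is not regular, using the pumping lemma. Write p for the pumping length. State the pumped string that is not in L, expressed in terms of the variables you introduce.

Assume L is regular; let p be its pumping constant.
Take w = 0^p 1^p 0^p 1^p = uu where u = 0^p1^p; then w ∈ L and |w| = 4p ≥ p.
The pumping lemma gives a decomposition w = xyz where |xy| ≤ p and |y| ≥ 1.
The first p characters of w are 0's, so xy (and hence y) consists only of 0's. Write y = 0^k, 1 ≤ k ≤ p.
Pump with i = 2: xy^2z = 0^{p+k} 1^p 0^p 1^p, of length 4p+k. Suppose this equals vv. The string starts with 0 and ends with 1, so v does too; thus the boundary between the two copies of v is a 1→0 transition. There is exactly one such transition, at position 2p+k, so |v| = 2p+k and |vv| = 4p+2k ≠ 4p+k since k ≥ 1. So xy^2z ∉ L.
This contradicts the pumping lemma, so L is not regular.

0^{p+k} 1^p 0^p 1^p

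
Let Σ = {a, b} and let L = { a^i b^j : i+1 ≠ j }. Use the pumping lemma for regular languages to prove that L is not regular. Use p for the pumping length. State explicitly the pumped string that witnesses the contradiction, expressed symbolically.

a^{p+p!} b^{p+p!+1}

Suppose for contradiction that L is regular, and let p be the pumping length.
Choose w = a^p b^{p+p!+1}. Since p ≠ (p+p!+1)-1 = p+p!, w ∈ L; and |w| ≥ p.
Write w = xyz as guaranteed by the lemma, with |xy| ≤ p and y is nonempty.
The first p characters of w are a's, so xy (and hence y) consists only of a's. Write y = a^k, 1 ≤ k ≤ p.
Since 1 ≤ k ≤ p, k divides p!; set t = 1 + p!/k. Then xy^t z has p + (p!/k)·k = p + p! copies of a. Now the a-count is p+p! and (b-count)-1 = (p+p!+1)-1 = p+p!, so i+1 ≠ j fails. So xy^t z = a^{p+p!} b^{p+p!+1} ∉ L.
This contradicts the pumping lemma, so L is not regular.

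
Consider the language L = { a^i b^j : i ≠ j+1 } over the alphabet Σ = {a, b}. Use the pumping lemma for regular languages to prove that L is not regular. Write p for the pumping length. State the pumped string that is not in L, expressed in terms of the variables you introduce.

a^{p+p!} b^{p+p!-1}

Toward a contradiction, assume L is regular with pumping length p.
Choose w = a^p b^{p+p!-1}. Since p ≠ (p+p!-1)+1 = p+p!, w ∈ L; and |w| ≥ p.
Write w = xyz as guaranteed by the lemma, with |xy| ≤ p and |y| ≥ 1.
The first p characters of w are a's, so xy (and hence y) consists only of a's. Write y = a^k, 1 ≤ k ≤ p.
Since 1 ≤ k ≤ p, k divides p!; set t = 1 + p!/k. Then xy^t z has p + (p!/k)·k = p + p! copies of a. Now the a-count is p+p! and (b-count)+1 = (p+p!-1)+1 = p+p!, so i ≠ j+1 fails. So xy^t z = a^{p+p!} b^{p+p!-1} ∉ L.
This contradicts the pumping lemma, so L is not regular.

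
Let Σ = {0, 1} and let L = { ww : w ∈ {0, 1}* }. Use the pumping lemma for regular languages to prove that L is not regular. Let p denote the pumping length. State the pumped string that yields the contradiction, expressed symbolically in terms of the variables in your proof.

0^{p+k} 1^p 0^p 1^p

Toward a contradiction, assume L is regular with pumping length p.
Take w = 0^p 1^p 0^p 1^p = uu where u = 0^p1^p; then w ∈ L and |w| = 4p ≥ p.
The pumping lemma gives a decomposition w = xyz where |xy| ≤ p and |y| > 0.
Because |xy| ≤ p and w begins with p copies of 0, we have y = 0^k with 1 ≤ k ≤ p.
Pump with i = 2: xy^2z = 0^{p+k} 1^p 0^p 1^p, of length 4p+k. Suppose this equals vv. The string starts with 0 and ends with 1, so v does too; thus the boundary between the two copies of v is a 1→0 transition. There is exactly one such transition, at position 2p+k, so |v| = 2p+k and |vv| = 4p+2k ≠ 4p+k since k ≥ 1. So xy^2z ∉ L.
This contradicts the pumping lemma, so L is not regular.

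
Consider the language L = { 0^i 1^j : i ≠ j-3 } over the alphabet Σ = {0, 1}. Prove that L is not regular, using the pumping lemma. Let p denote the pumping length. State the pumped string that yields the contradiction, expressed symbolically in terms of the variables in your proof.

0^{p+p!} 1^{p+p!+3}

Suppose for contradiction that L is regular, and let p be the pumping length.
Choose w = 0^p 1^{p+p!+3}. Since p ≠ (p+p!+3)-3 = p+p!, w ∈ L; and |w| ≥ p.
Write w = xyz as guaranteed by the lemma, with |xy| ≤ p and |y| > 0.
The first p characters of w are 0's, so xy (and hence y) consists only of 0's. Write y = 0^k, 1 ≤ k ≤ p.
Since 1 ≤ k ≤ p, k divides p!; set t = 1 + p!/k. Then xy^t z has p + (p!/k)·k = p + p! copies of 0. Now the 0-count is p+p! and (1-count)-3 = (p+p!+3)-3 = p+p!, so i ≠ j-3 fails. So xy^t z = 0^{p+p!} 1^{p+p!+3} ∉ L.
This is a contradiction; hence L is not regular.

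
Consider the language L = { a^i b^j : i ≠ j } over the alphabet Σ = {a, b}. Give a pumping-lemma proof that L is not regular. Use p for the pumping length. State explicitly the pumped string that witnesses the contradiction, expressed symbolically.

Assume L is regular. Let p be the pumping length given by the pumping lemma.
Choose w = a^p b^{p+p!}. Since p ≠ p+p!, w ∈ L; and |w| ≥ p.
By the pumping lemma, w = xyz with |xy| ≤ p and |y| ≥ 1.
Since the first p symbols of w are all a's and |xy| ≤ p, y lies entirely in the leading a-block: y = a^k for some k with 1 ≤ k ≤ p.
Since 1 ≤ k ≤ p, k divides p!; set t = 1 + p!/k. Then xy^t z has p + (p!/k)·k = p + p! copies of a. Now the a-count equals the b-count, so i ≠ j fails. So xy^t z = a^{p+p!} b^{p+p!} ∉ L.
This contradicts the pumping lemma, so L is not regular.

a^{p+p!} b^{p+p!}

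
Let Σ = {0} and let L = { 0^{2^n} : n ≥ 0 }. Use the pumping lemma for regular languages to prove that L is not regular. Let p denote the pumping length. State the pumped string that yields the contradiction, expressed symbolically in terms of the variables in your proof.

Assume L is regular; let p be its pumping constant.
Take w = 0^{2^p} ∈ L with |w| = 2^p ≥ p.
By the pumping lemma, w = xyz with |xy| ≤ p and |y| ≥ 1.
Then y = 0^k for some k with 1 ≤ k ≤ p.
Pump with i = 2: xy^2z = 0^{2^p+k}. Since 1 ≤ k ≤ p < 2^p, we have 2^p < 2^p+k < 2^{p+1}, so 2^p+k is not a power of 2. So xy^2z ∉ L.
This is a contradiction; hence L is not regular.

0^{2^p+k}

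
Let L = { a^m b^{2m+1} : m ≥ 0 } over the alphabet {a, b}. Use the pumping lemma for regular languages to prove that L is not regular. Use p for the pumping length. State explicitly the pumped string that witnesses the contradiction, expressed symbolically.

Assume L is regular. Let p be the pumping length given by the pumping lemma.
Take w = a^p b^{2p+1}. Then w ∈ L and |w| = 3p+1 ≥ p.
Write w = xyz as guaranteed by the lemma, with |xy| ≤ p and |y| ≥ 1.
Since the first p symbols of w are all a's and |xy| ≤ p, y lies entirely in the leading a-block: y = a^k for some k with 1 ≤ k ≤ p.
Pump with i = 2: xy^2z = a^{p+k} b^{2p+1}. For this to lie in L we would need 2p+1 = 2(p+k)+1, which forces k = 0. But k ≥ 1, so xy^2z ∉ L.
This contradicts the pumping lemma, so L is not regular.

a^{p+k} b^{2p+1}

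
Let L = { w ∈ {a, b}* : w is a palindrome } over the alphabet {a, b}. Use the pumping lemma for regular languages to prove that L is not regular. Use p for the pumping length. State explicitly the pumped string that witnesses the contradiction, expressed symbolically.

Assume L is regular. Let p be the pumping length given by the pumping lemma.
Take w = a^p b a^p, a palindrome of length 2p+1 ≥ p.
Write w = xyz as guaranteed by the lemma, with |xy| ≤ p and |y| > 0.
Since the first p symbols of w are all a's and |xy| ≤ p, y lies entirely in the leading a-block: y = a^k for some k with 1 ≤ k ≤ p.
Pump with i = 2: xy^2z = a^{p+k} b a^p. Its reverse is a^p b a^{p+k}, which differs from xy^2z since k ≥ 1. So xy^2z is not a palindrome and xy^2z ∉ L.
This is a contradiction; hence L is not regular.

a^{p+k} b a^p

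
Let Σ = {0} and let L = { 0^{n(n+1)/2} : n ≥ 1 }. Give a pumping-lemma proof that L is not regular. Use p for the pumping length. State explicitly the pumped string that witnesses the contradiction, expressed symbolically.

0^{p(p+1)/2+k}

Suppose for contradiction that L is regular, and let p be the pumping length.
Take w = 0^{p(p+1)/2} ∈ L with |w| = p(p+1)/2 ≥ p.
The pumping lemma gives a decomposition w = xyz where |xy| ≤ p and y is nonempty.
Then y = 0^k for some k with 1 ≤ k ≤ p.
Pump with i = 2: xy^2z = 0^{p(p+1)/2+k}. Since 1 ≤ k ≤ p, p(p+1)/2 < p(p+1)/2+k ≤ p(p+1)/2+p < (p+1)(p+2)/2, so p(p+1)/2+k is strictly between consecutive triangular numbers. So xy^2z ∉ L.
Contradiction. Therefore L is not regular.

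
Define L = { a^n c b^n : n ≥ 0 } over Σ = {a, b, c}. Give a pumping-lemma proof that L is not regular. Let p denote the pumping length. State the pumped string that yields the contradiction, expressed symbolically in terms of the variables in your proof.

Toward a contradiction, assume L is regular with pumping length p.
Take w = a^p c b^p ∈ L with |w| = 2p+1 ≥ p.
Write w = xyz as guaranteed by the lemma, with |xy| ≤ p and y is nonempty.
The first p characters of w are a's, so xy (and hence y) consists only of a's. Write y = a^k, 1 ≤ k ≤ p.
Pump with i = 2: xy^2z = a^{p+k} c b^p, which would require p+k = p. But k ≥ 1, so xy^2z ∉ L.
This contradicts the pumping lemma, so L is not regular.

a^{p+k} c b^p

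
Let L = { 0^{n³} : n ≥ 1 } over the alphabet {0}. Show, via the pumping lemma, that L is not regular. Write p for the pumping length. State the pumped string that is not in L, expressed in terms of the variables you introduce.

Toward a contradiction, assume L is regular with pumping length p.
Take w = 0^{p³} ∈ L with |w| = p³ ≥ p.
The pumping lemma gives a decomposition w = xyz where |xy| ≤ p and y is nonempty.
Then y = 0^k for some k with 1 ≤ k ≤ p.
Pump with i = 2: xy^2z = 0^{p³+k}. Since 1 ≤ k ≤ p, p³ < p³+k ≤ p³+p < p³+3p²+3p+1 = (p+1)³, so p³+k is not a perfect cube. So xy^2z ∉ L.
This contradicts the pumping lemma, so L is not regular.

0^{p³+k}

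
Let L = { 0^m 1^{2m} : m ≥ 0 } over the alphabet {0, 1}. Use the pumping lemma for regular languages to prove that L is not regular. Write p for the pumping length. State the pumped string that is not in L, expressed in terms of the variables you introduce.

Suppose for contradiction that L is regular, and let p be the pumping length.
Let w = 0^p 1^{2p} ∈ L; note |w| = 3p ≥ p.
Write w = xyz as guaranteed by the lemma, with |xy| ≤ p and |y| > 0.
The first p characters of w are 0's, so xy (and hence y) consists only of 0's. Write y = 0^k, 1 ≤ k ≤ p.
Pump with i = 2: xy^2z = 0^{p+k} 1^{2p}. For this to lie in L we would need 2p = 2(p+k), which forces k = 0. But k ≥ 1, so xy^2z ∉ L.
This is a contradiction; hence L is not regular.

0^{p+k} 1^{2p}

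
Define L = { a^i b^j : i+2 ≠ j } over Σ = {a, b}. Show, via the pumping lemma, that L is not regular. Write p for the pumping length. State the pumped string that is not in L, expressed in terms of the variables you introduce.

a^{p+p!} b^{p+p!+2}

Toward a contradiction, assume L is regular with pumping length p.
Choose w = a^p b^{p+p!+2}. Since p ≠ (p+p!+2)-2 = p+p!, w ∈ L; and |w| ≥ p.
By the pumping lemma, w = xyz with |xy| ≤ p and |y| > 0.
Since the first p symbols of w are all a's and |xy| ≤ p, y lies entirely in the leading a-block: y = a^k for some k with 1 ≤ k ≤ p.
Since 1 ≤ k ≤ p, k divides p!; set t = 1 + p!/k. Then xy^t z has p + (p!/k)·k = p + p! copies of a. Now the a-count is p+p! and (b-count)-2 = (p+p!+2)-2 = p+p!, so i+2 ≠ j fails. So xy^t z = a^{p+p!} b^{p+p!+2} ∉ L.
This is a contradiction; hence L is not regular.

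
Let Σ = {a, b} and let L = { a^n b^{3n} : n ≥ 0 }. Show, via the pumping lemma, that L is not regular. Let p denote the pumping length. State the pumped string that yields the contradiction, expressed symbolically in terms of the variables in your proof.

Assume L is regular. Let p be the pumping length given by the pumping lemma.
Take w = a^p b^{3p}. Then w ∈ L and |w| = 4p ≥ p.
The pumping lemma gives a decomposition w = xyz where |xy| ≤ p and y is nonempty.
The first p characters of w are a's, so xy (and hence y) consists only of a's. Write y = a^k, 1 ≤ k ≤ p.
Pump with i = 2: xy^2z = a^{p+k} b^{3p}. For this to lie in L we would need 3p = 3(p+k), which forces k = 0. But k ≥ 1, so xy^2z ∉ L.
This is a contradiction; hence L is not regular.

a^{p+k} b^{3p}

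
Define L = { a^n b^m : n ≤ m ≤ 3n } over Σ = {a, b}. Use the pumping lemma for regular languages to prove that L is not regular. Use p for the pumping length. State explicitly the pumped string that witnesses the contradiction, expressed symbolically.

a^{p+k} b^p

Assume L is regular; let p be its pumping constant.
Take w = a^p b^p ∈ L (since p ≤ p ≤ 3p), with |w| = 2p ≥ p.
By the pumping lemma, w = xyz with |xy| ≤ p and |y| ≥ 1.
Because |xy| ≤ p and w begins with p copies of a, we have y = a^k with 1 ≤ k ≤ p.
Pump with i = 2: xy^2z = a^{p+k} b^p. Now n = p+k > p = m, so the condition n ≤ m fails. Thus xy^2z ∉ L.
Contradiction. Therefore L is not regular.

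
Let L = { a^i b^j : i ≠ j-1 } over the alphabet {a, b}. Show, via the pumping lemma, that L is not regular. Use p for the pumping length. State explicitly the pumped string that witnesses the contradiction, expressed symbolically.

Assume L is regular. Let p be the pumping length given by the pumping lemma.
Choose w = a^p b^{p+p!+1}. Since p ≠ (p+p!+1)-1 = p+p!, w ∈ L; and |w| ≥ p.
By the pumping lemma, w = xyz with |xy| ≤ p and |y| ≥ 1.
Because |xy| ≤ p and w begins with p copies of a, we have y = a^k with 1 ≤ k ≤ p.
Since 1 ≤ k ≤ p, k divides p!; set t = 1 + p!/k. Then xy^t z has p + (p!/k)·k = p + p! copies of a. Now the a-count is p+p! and (b-count)-1 = (p+p!+1)-1 = p+p!, so i ≠ j-1 fails. So xy^t z = a^{p+p!} b^{p+p!+1} ∉ L.
This contradicts the pumping lemma, so L is not regular.

a^{p+p!} b^{p+p!+1}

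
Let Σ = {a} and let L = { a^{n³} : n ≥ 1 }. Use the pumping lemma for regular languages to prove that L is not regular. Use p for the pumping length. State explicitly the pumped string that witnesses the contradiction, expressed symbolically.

Assume L is regular. Let p be the pumping length given by the pumping lemma.
Take w = a^{p³} ∈ L with |w| = p³ ≥ p.
Write w = xyz as guaranteed by the lemma, with |xy| ≤ p and |y| ≥ 1.
Then y = a^k for some k with 1 ≤ k ≤ p.
Pump with i = 2: xy^2z = a^{p³+k}. Since 1 ≤ k ≤ p, p³ < p³+k ≤ p³+p < p³+3p²+3p+1 = (p+1)³, so p³+k is not a perfect cube. So xy^2z ∉ L.
This is a contradiction; hence L is not regular.

a^{p³+k}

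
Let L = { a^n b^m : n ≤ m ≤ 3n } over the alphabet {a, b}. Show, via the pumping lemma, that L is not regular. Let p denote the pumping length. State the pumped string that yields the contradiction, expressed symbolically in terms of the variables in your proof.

a^{p+k} b^p

Assume L is regular. Let p be the pumping length given by the pumping lemma.
Take w = a^p b^p ∈ L (since p ≤ p ≤ 3p), with |w| = 2p ≥ p.
By the pumping lemma, w = xyz with |xy| ≤ p and y is nonempty.
Since the first p symbols of w are all a's and |xy| ≤ p, y lies entirely in the leading a-block: y = a^k for some k with 1 ≤ k ≤ p.
Pump with i = 2: xy^2z = a^{p+k} b^p. Now n = p+k > p = m, so the condition n ≤ m fails. Thus xy^2z ∉ L.
This contradicts the pumping lemma, so L is not regular.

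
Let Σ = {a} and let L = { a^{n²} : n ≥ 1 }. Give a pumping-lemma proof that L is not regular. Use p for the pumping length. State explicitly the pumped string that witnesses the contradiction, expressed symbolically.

Assume L is regular; let p be its pumping constant.
Take w = a^{p²} ∈ L with |w| = p² ≥ p.
By the pumping lemma, w = xyz with |xy| ≤ p and y is nonempty.
Then y = a^k for some k with 1 ≤ k ≤ p.
Pump with i = 2: xy^2z = a^{p²+k}. Since 1 ≤ k ≤ p, p² < p²+k ≤ p²+p < (p+1)², so p²+k lies strictly between consecutive squares and is not a perfect square. So xy^2z ∉ L.
This contradicts the pumping lemma, so L is not regular.

a^{p²+k}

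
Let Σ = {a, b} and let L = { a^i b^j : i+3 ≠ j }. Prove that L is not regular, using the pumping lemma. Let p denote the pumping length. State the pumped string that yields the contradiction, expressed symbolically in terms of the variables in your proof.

Assume L is regular. Let p be the pumping length given by the pumping lemma.
Choose w = a^p b^{p+p!+3}. Since p ≠ (p+p!+3)-3 = p+p!, w ∈ L; and |w| ≥ p.
By the pumping lemma, w = xyz with |xy| ≤ p and |y| > 0.
Since the first p symbols of w are all a's and |xy| ≤ p, y lies entirely in the leading a-block: y = a^k for some k with 1 ≤ k ≤ p.
Since 1 ≤ k ≤ p, k divides p!; set t = 1 + p!/k. Then xy^t z has p + (p!/k)·k = p + p! copies of a. Now the a-count is p+p! and (b-count)-3 = (p+p!+3)-3 = p+p!, so i+3 ≠ j fails. So xy^t z = a^{p+p!} b^{p+p!+3} ∉ L.
This contradicts the pumping lemma, so L is not regular.

a^{p+p!} b^{p+p!+3}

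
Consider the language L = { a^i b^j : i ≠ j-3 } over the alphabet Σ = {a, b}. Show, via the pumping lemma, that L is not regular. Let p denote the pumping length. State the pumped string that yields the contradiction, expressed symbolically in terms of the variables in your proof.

Assume L is regular; let p be its pumping constant.
Choose w = a^p b^{p+p!+3}. Since p ≠ (p+p!+3)-3 = p+p!, w ∈ L; and |w| ≥ p.
By the pumping lemma, w = xyz with |xy| ≤ p and |y| > 0.
Since the first p symbols of w are all a's and |xy| ≤ p, y lies entirely in the leading a-block: y = a^k for some k with 1 ≤ k ≤ p.
Since 1 ≤ k ≤ p, k divides p!; set t = 1 + p!/k. Then xy^t z has p + (p!/k)·k = p + p! copies of a. Now the a-count is p+p! and (b-count)-3 = (p+p!+3)-3 = p+p!, so i ≠ j-3 fails. So xy^t z = a^{p+p!} b^{p+p!+3} ∉ L.
This contradicts the pumping lemma, so L is not regular.

a^{p+p!} b^{p+p!+3}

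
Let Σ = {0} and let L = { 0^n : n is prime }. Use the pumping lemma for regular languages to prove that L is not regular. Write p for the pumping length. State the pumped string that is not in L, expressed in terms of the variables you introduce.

Assume L is regular; let p be its pumping constant.
Let q be a prime with q ≥ p+2 (infinitely many primes exist), and take w = 0^q ∈ L with |w| = q ≥ p.
By the pumping lemma, w = xyz with |xy| ≤ p and y is nonempty.
Then y = 0^k for some k with 1 ≤ k ≤ p.
Since 1 ≤ k ≤ p, |xz| = q-k. Pump with i = q+1: |xy^{q+1}z| = (q-k)+(q+1)k = q+qk = q(1+k), which is composite (both factors ≥ 2). So xy^{q+1}z = 0^{q(1+k)} ∉ L.
This is a contradiction; hence L is not regular.

0^{q(1+k)}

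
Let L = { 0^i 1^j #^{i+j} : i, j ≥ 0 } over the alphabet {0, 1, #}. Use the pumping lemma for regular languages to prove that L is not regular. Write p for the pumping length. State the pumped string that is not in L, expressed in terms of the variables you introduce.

Assume L is regular. Let p be the pumping length given by the pumping lemma.
Take w = 0^p 1^p #^{2p} ∈ L (with i=j=p, i+j=2p), |w| = 4p ≥ p.
Write w = xyz as guaranteed by the lemma, with |xy| ≤ p and |y| ≥ 1.
The first p characters of w are 0's, so xy (and hence y) consists only of 0's. Write y = 0^k, 1 ≤ k ≤ p.
Consider xy^2z = 0^{p+k} 1^p #^{2p}. Now the 0- and 1-counts sum to 2p+k, but the #-count is 2p ≠ 2p+k. So xy^2z ∉ L.
This is a contradiction; hence L is not regular.

0^{p+k} 1^p #^{2p}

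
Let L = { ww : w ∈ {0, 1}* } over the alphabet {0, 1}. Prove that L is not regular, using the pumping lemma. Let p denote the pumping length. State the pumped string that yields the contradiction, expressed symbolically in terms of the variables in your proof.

Assume L is regular; let p be its pumping constant.
Take w = 0^p 1^p 0^p 1^p = uu where u = 0^p1^p; then w ∈ L and |w| = 4p ≥ p.
The pumping lemma gives a decomposition w = xyz where |xy| ≤ p and y is nonempty.
Since the first p symbols of w are all 0's and |xy| ≤ p, y lies entirely in the leading 0-block: y = 0^k for some k with 1 ≤ k ≤ p.
Pump with i = 2: xy^2z = 0^{p+k} 1^p 0^p 1^p, of length 4p+k. Suppose this equals vv. The string starts with 0 and ends with 1, so v does too; thus the boundary between the two copies of v is a 1→0 transition. There is exactly one such transition, at position 2p+k, so |v| = 2p+k and |vv| = 4p+2k ≠ 4p+k since k ≥ 1. So xy^2z ∉ L.
Contradiction. Therefore L is not regular.

0^{p+k} 1^p 0^p 1^p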